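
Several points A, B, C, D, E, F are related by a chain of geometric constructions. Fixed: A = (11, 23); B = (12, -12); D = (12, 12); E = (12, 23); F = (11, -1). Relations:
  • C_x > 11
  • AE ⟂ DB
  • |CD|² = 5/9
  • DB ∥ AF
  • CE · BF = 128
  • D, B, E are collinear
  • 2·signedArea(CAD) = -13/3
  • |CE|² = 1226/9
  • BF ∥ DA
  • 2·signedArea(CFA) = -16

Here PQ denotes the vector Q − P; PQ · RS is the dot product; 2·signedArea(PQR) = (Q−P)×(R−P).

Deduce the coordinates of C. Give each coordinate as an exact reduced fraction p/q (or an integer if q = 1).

1. C_x = 35/3  [CE · BF = 128 ∩ 2·signedArea(CFA) = -16]
2. C_y = 34/3  [CE · BF = 128 ∩ 2·signedArea(CFA) = -16]
   → C = (35/3, 34/3)

C = (35/3, 34/3)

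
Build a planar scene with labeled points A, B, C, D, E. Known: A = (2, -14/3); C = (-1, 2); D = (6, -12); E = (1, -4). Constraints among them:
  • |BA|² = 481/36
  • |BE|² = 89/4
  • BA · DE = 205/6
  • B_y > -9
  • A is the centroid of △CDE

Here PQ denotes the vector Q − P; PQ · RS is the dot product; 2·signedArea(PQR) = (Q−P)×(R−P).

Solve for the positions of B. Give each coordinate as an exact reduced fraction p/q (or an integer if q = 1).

1. B_x = 7/2  [line 5·x + -8·y + -163/2 = 0 ∩ |BE|² = 89/4]
2. B_y = -8  [line 5·x + -8·y + -163/2 = 0 ∩ |BE|² = 89/4]
   → B = (7/2, -8)

B = (7/2, -8)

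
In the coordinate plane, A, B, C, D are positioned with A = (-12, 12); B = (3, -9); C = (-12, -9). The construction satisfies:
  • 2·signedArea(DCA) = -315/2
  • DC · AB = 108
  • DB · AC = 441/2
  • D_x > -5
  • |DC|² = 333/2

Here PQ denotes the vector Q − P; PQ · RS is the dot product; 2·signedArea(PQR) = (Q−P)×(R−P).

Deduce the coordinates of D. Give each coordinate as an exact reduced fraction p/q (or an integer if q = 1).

D = (-9/2, 3/2)

1. D_x = -9/2  [2·signedArea(DCA) = -315/2 ∩ DB · AC = 441/2]
2. D_y = 3/2  [2·signedArea(DCA) = -315/2 ∩ DB · AC = 441/2]
   → D = (-9/2, 3/2)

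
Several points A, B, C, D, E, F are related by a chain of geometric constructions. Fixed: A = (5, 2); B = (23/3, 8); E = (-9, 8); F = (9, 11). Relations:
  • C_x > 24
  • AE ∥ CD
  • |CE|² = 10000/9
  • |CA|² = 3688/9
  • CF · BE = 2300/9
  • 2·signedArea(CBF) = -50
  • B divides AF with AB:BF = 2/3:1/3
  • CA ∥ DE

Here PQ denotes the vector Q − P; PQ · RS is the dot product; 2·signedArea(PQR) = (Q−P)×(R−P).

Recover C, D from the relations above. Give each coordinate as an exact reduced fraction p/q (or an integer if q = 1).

1. C_x = 73/3  [2·signedArea(CBF) = -50 ∩ CF · BE = 2300/9]
2. C_y = 8  [2·signedArea(CBF) = -50 ∩ CF · BE = 2300/9]
   → C = (73/3, 8)
3. D_x = 31/3  [CA ∥ DE ∩ AE ∥ CD]
4. D_y = 14  [CA ∥ DE ∩ AE ∥ CD]
   → D = (31/3, 14)

C = (73/3, 8)
D = (31/3, 14)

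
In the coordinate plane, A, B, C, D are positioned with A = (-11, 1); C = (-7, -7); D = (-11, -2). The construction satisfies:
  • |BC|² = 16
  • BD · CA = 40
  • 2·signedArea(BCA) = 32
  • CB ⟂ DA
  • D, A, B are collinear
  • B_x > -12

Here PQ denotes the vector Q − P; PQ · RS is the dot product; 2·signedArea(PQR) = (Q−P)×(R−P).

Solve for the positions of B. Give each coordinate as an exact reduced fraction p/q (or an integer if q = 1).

B = (-11, -7)

1. B_x = -11  [D, A, B are collinear ∩ CB ⟂ DA]
2. B_y = -7  [D, A, B are collinear ∩ CB ⟂ DA]
   → B = (-11, -7)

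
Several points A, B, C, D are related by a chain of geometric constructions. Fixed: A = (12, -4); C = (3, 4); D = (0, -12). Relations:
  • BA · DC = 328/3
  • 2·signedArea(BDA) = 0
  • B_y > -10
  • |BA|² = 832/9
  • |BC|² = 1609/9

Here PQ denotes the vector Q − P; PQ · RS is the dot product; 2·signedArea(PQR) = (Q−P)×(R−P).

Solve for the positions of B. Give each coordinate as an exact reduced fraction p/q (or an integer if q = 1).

1. B_x = 4  [2·signedArea(BDA) = 0 ∩ BA · DC = 328/3]
2. B_y = -28/3  [2·signedArea(BDA) = 0 ∩ BA · DC = 328/3]
   → B = (4, -28/3)

B = (4, -28/3)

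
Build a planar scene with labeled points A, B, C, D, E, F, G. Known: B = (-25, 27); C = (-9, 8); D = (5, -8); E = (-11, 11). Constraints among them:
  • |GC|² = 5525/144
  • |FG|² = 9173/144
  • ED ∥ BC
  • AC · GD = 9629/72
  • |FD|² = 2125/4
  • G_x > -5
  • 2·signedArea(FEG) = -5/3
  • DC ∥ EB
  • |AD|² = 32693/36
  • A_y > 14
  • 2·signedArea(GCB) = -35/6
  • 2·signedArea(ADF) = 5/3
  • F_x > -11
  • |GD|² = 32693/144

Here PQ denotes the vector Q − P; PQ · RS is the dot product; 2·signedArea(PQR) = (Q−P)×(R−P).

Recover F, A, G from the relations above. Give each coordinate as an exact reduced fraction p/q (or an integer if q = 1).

A = (-44/3, 89/6)
F = (-10, 19/2)
G = (-29/6, 41/12)

1. G_x = -29/6  [line -19·x + -16·y + -223/6 = 0 ∩ |GC|² = 5525/144]
2. G_y = 41/12  [line -19·x + -16·y + -223/6 = 0 ∩ |GC|² = 5525/144]
   → G = (-29/6, 41/12)
3. A_x = -44/3  [line -59/6·x + 137/12·y + -22577/72 = 0 ∩ |AD|² = 32693/36]
4. A_y = 89/6  [line -59/6·x + 137/12·y + -22577/72 = 0 ∩ |AD|² = 32693/36]
   → A = (-44/3, 89/6)
5. F_x = -10  [2·signedArea(FEG) = -5/3 ∩ 2·signedArea(ADF) = 5/3]
6. F_y = 19/2  [2·signedArea(FEG) = -5/3 ∩ 2·signedArea(ADF) = 5/3]
   → F = (-10, 19/2)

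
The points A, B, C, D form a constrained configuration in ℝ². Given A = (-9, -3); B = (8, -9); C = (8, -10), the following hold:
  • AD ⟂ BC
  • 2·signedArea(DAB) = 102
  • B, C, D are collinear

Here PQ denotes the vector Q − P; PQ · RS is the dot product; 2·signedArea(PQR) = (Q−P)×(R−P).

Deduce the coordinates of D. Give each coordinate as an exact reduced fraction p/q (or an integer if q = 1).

1. D_x = 8  [B, C, D are collinear ∩ AD ⟂ BC]
2. D_y = -3  [B, C, D are collinear ∩ AD ⟂ BC]
   → D = (8, -3)

D = (8, -3)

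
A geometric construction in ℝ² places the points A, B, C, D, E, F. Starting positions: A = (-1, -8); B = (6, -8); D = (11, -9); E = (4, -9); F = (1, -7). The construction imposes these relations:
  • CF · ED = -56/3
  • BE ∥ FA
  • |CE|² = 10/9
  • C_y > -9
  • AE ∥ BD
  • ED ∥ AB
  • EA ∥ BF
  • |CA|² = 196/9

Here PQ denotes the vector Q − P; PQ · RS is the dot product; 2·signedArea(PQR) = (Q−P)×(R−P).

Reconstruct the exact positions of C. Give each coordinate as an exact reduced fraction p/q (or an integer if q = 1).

C = (11/3, -8)

1. C_x = 11/3  [CF · ED = -56/3]
2. C_y = -8  [|CA|² = 196/9]
   → C = (11/3, -8)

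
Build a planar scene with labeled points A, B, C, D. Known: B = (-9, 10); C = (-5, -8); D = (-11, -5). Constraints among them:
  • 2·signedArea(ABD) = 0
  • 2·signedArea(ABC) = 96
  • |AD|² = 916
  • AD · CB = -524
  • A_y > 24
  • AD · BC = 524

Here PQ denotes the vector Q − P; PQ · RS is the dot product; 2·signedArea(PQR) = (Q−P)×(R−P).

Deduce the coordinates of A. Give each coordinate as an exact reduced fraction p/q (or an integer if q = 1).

A = (-7, 25)

1. A_x = -7  [2·signedArea(ABD) = 0 ∩ AD · BC = 524]
2. A_y = 25  [2·signedArea(ABD) = 0 ∩ AD · BC = 524]
   → A = (-7, 25)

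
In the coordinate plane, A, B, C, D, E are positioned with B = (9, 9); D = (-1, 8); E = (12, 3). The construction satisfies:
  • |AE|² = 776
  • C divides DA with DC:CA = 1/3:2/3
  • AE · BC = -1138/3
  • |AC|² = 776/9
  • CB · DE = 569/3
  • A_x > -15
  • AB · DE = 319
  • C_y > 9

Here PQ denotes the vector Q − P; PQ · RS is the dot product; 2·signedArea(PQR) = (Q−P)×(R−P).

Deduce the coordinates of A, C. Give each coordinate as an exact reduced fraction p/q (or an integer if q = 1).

A = (-14, 13)
C = (-16/3, 29/3)

1. A_x = -14  [line -13·x + 5·y + -247 = 0 ∩ |AE|² = 776]
2. A_y = 13  [line -13·x + 5·y + -247 = 0 ∩ |AE|² = 776]
   → A = (-14, 13)
3. C_x = -16/3  [AE · BC = -1138/3 ∩ C divides DA with DC:CA = 1/3:2/3]
4. C_y = 29/3  [AE · BC = -1138/3 ∩ C divides DA with DC:CA = 1/3:2/3]
   → C = (-16/3, 29/3)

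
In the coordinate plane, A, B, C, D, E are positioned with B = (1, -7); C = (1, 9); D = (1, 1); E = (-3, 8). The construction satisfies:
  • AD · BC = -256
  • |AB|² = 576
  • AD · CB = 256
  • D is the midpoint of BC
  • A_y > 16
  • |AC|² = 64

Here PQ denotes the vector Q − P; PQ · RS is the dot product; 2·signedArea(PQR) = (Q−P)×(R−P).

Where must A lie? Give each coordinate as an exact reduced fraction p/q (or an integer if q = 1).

1. A_y = 17  [AD · BC = -256]
2. A_x = 1  [|AB|² = 576]
   → A = (1, 17)

A = (1, 17)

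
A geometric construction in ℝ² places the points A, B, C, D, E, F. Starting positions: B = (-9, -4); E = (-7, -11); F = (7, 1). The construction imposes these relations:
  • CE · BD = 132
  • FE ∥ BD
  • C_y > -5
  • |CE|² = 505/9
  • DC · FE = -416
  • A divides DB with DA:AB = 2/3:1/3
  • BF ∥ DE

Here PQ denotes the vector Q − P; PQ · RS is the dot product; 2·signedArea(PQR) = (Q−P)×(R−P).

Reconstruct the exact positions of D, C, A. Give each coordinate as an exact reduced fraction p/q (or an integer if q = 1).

1. D_x = -23  [BF ∥ DE ∩ FE ∥ BD]
2. D_y = -16  [BF ∥ DE ∩ FE ∥ BD]
   → D = (-23, -16)
3. C_x = -3  [line 14·x + 12·y + 98 = 0 ∩ |CE|² = 505/9]
4. C_y = -14/3  [line 14·x + 12·y + 98 = 0 ∩ |CE|² = 505/9]
   → C = (-3, -14/3)
5. A_x = -41/3  [A divides DB with DA:AB = 2/3:1/3]
6. A_y = -8  [A divides DB with DA:AB = 2/3:1/3]
   → A = (-41/3, -8)

A = (-41/3, -8)
C = (-3, -14/3)
D = (-23, -16)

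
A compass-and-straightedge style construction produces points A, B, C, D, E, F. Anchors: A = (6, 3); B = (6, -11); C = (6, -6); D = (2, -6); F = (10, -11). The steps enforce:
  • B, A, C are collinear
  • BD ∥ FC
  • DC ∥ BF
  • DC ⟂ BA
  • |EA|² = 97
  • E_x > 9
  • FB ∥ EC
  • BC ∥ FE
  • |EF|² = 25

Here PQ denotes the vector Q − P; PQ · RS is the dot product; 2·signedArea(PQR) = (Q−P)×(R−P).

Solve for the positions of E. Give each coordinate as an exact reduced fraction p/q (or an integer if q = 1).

E = (10, -6)

1. E_x = 10  [FB ∥ EC ∩ BC ∥ FE]
2. E_y = -6  [FB ∥ EC ∩ BC ∥ FE]
   → E = (10, -6)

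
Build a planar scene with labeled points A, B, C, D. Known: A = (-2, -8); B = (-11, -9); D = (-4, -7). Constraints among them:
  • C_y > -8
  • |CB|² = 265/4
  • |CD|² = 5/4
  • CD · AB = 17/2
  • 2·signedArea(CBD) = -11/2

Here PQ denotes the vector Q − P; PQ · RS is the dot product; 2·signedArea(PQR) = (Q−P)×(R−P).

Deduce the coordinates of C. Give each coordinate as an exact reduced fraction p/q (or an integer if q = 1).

C = (-3, -15/2)

1. C_x = -3  [2·signedArea(CBD) = -11/2 ∩ CD · AB = 17/2]
2. C_y = -15/2  [2·signedArea(CBD) = -11/2 ∩ CD · AB = 17/2]
   → C = (-3, -15/2)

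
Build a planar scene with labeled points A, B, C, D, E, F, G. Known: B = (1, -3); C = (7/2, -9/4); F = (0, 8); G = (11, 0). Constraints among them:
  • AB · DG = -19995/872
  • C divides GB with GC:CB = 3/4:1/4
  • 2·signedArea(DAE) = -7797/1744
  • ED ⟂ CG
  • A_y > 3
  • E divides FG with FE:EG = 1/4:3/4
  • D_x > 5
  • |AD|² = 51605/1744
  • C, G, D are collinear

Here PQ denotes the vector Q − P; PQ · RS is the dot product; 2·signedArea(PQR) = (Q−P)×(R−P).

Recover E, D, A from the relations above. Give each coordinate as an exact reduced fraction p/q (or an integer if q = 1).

1. E_x = 11/4  [E divides FG with FE:EG = 1/4:3/4]
2. E_y = 6  [E divides FG with FE:EG = 1/4:3/4]
   → E = (11/4, 6)
3. D_x = 554/109  [C, G, D are collinear ∩ ED ⟂ CG]
4. D_y = -387/218  [C, G, D are collinear ∩ ED ⟂ CG]
   → D = (554/109, -387/218)
5. A_x = 3  [line -645/109·x + -387/218·y + 20511/872 = 0 ∩ |AD|² = 51605/1744]
6. A_y = 13/4  [line -645/109·x + -387/218·y + 20511/872 = 0 ∩ |AD|² = 51605/1744]
   → A = (3, 13/4)

A = (3, 13/4)
D = (554/109, -387/218)
E = (11/4, 6)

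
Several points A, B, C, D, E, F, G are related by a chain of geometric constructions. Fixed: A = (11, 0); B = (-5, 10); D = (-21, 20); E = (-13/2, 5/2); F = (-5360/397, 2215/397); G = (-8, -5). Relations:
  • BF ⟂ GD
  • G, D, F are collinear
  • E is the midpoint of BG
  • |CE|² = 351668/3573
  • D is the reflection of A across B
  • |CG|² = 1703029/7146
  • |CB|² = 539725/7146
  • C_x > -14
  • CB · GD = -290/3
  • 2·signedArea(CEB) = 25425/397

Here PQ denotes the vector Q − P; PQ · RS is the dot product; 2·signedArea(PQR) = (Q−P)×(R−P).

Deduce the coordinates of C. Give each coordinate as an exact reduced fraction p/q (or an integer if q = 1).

1. C_x = -32555/2382  [2·signedArea(CEB) = 25425/397 ∩ CB · GD = -290/3]
2. C_y = 22295/2382  [2·signedArea(CEB) = 25425/397 ∩ CB · GD = -290/3]
   → C = (-32555/2382, 22295/2382)

C = (-32555/2382, 22295/2382)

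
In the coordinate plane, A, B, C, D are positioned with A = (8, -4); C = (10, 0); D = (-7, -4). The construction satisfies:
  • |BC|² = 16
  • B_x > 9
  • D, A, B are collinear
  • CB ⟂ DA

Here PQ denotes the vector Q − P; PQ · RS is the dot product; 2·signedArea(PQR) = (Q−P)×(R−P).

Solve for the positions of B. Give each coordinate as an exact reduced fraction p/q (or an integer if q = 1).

B = (10, -4)

1. B_x = 10  [D, A, B are collinear ∩ CB ⟂ DA]
2. B_y = -4  [D, A, B are collinear ∩ CB ⟂ DA]
   → B = (10, -4)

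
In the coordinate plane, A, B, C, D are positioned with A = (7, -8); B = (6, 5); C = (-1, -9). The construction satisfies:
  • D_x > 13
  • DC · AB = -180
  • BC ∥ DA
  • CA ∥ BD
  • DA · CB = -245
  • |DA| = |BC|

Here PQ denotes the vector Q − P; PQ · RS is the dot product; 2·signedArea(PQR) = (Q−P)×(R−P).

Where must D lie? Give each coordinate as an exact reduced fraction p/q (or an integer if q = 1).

D = (14, 6)

1. D_x = 14  [BC ∥ DA ∩ CA ∥ BD]
2. D_y = 6  [BC ∥ DA ∩ CA ∥ BD]
   → D = (14, 6)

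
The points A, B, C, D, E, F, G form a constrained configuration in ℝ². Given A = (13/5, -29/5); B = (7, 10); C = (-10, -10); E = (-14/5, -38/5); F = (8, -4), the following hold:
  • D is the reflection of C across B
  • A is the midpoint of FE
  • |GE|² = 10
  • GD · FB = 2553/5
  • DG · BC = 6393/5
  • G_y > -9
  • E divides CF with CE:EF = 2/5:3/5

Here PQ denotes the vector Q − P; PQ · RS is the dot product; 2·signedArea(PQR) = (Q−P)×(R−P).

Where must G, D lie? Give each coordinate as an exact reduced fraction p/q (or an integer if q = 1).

D = (24, 30)
G = (-29/5, -43/5)

1. D_x = 24  [D is the reflection of C across B]
2. D_y = 30  [D is the reflection of C across B]
   → D = (24, 30)
3. G_x = -29/5  [GD · FB = 2553/5 ∩ DG · BC = 6393/5]
4. G_y = -43/5  [GD · FB = 2553/5 ∩ DG · BC = 6393/5]
   → G = (-29/5, -43/5)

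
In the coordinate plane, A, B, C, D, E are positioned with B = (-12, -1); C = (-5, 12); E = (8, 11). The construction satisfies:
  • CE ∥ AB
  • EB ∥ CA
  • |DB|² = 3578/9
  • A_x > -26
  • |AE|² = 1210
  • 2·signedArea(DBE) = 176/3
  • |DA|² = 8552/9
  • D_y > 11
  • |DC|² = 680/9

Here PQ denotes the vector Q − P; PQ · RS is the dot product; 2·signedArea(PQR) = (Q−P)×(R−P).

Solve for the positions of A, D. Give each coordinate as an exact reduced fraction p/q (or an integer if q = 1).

1. A_x = -25  [CE ∥ AB ∩ EB ∥ CA]
2. A_y = 0  [CE ∥ AB ∩ EB ∥ CA]
   → A = (-25, 0)
3. D_x = 11/3  [line -12·x + 20·y + -548/3 = 0 ∩ |DB|² = 3578/9]
4. D_y = 34/3  [line -12·x + 20·y + -548/3 = 0 ∩ |DB|² = 3578/9]
   → D = (11/3, 34/3)

A = (-25, 0)
D = (11/3, 34/3)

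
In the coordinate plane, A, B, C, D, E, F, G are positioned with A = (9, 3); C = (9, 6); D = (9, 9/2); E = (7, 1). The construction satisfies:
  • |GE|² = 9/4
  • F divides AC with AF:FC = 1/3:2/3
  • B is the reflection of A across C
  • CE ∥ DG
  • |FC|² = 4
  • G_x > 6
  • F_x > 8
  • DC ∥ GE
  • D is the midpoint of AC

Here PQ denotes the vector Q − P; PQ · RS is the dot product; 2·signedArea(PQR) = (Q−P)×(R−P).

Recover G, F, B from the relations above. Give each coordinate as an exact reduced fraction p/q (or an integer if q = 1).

B = (9, 9)
F = (9, 4)
G = (7, -1/2)

1. G_x = 7  [DC ∥ GE ∩ CE ∥ DG]
2. G_y = -1/2  [DC ∥ GE ∩ CE ∥ DG]
   → G = (7, -1/2)
3. F_x = 9  [F divides AC with AF:FC = 1/3:2/3]
4. F_y = 4  [F divides AC with AF:FC = 1/3:2/3]
   → F = (9, 4)
5. B_x = 9  [B is the reflection of A across C]
6. B_y = 9  [B is the reflection of A across C]
   → B = (9, 9)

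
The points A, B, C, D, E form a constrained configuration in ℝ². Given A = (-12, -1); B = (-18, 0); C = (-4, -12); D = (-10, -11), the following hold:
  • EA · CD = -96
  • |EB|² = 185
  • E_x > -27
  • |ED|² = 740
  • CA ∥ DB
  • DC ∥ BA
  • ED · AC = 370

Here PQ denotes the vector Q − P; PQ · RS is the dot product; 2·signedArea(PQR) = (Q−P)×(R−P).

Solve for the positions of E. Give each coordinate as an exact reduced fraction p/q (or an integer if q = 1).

E = (-26, 11)

1. E_x = -26  [EA · CD = -96 ∩ ED · AC = 370]
2. E_y = 11  [EA · CD = -96 ∩ ED · AC = 370]
   → E = (-26, 11)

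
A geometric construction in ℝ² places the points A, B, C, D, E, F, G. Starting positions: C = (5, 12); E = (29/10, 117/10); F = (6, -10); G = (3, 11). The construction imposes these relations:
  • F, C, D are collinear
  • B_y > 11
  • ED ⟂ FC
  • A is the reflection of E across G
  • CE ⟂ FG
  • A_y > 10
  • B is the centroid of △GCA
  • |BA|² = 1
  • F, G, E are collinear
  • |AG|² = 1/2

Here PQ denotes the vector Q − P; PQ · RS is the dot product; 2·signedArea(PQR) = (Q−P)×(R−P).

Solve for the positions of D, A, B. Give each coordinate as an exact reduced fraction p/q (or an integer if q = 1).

A = (31/10, 103/10)
B = (37/10, 111/10)
D = (4859/970, 5721/485)

1. D_x = 4859/970  [F, C, D are collinear ∩ ED ⟂ FC]
2. D_y = 5721/485  [F, C, D are collinear ∩ ED ⟂ FC]
   → D = (4859/970, 5721/485)
3. A_x = 31/10  [A is the reflection of E across G]
4. A_y = 103/10  [A is the reflection of E across G]
   → A = (31/10, 103/10)
5. B_x = 37/10  [B is the centroid of △GCA]
6. B_y = 111/10  [B is the centroid of △GCA]
   → B = (37/10, 111/10)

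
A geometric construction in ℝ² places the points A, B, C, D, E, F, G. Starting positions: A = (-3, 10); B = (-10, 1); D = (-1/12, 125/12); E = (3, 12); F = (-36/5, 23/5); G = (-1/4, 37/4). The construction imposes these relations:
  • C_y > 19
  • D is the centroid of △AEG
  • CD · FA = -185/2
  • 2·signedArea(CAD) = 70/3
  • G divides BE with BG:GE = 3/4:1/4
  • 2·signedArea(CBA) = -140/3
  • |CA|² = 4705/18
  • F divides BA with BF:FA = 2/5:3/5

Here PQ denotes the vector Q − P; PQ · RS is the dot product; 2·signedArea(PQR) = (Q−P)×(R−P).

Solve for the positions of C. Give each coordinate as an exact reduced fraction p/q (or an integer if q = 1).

1. C_x = 59/6  [2·signedArea(CBA) = -140/3 ∩ 2·signedArea(CAD) = 70/3]
2. C_y = 119/6  [2·signedArea(CBA) = -140/3 ∩ 2·signedArea(CAD) = 70/3]
   → C = (59/6, 119/6)

C = (59/6, 119/6)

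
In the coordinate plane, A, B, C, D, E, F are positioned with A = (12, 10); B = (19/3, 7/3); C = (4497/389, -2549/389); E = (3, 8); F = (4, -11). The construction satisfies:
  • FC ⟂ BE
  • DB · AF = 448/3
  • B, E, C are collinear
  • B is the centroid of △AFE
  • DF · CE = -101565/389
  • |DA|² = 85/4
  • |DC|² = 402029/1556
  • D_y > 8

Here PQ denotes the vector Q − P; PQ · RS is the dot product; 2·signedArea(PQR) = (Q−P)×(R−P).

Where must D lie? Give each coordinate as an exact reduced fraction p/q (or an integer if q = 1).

1. D_x = 15/2  [DB · AF = 448/3 ∩ DF · CE = -101565/389]
2. D_y = 9  [DB · AF = 448/3 ∩ DF · CE = -101565/389]
   → D = (15/2, 9)

D = (15/2, 9)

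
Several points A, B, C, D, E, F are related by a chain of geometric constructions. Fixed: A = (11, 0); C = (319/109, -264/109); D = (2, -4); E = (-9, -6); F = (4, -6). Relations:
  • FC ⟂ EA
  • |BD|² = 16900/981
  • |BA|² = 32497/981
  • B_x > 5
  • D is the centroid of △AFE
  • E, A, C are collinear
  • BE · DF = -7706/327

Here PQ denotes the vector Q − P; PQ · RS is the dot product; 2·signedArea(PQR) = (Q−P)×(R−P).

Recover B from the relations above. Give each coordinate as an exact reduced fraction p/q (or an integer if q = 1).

1. B_x = 1954/327  [line -2·x + 2·y + 5744/327 = 0 ∩ |BD|² = 16900/981]
2. B_y = -306/109  [line -2·x + 2·y + 5744/327 = 0 ∩ |BD|² = 16900/981]
   → B = (1954/327, -306/109)

B = (1954/327, -306/109)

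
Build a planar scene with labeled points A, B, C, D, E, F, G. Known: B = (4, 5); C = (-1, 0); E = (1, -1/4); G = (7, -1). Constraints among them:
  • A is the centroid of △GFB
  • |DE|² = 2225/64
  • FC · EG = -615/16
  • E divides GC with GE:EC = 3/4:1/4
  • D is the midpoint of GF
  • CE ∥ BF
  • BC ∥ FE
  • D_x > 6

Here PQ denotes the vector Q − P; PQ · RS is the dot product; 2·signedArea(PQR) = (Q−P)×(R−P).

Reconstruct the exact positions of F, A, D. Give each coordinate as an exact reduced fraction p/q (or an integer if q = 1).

1. F_x = 6  [BC ∥ FE ∩ CE ∥ BF]
2. F_y = 19/4  [BC ∥ FE ∩ CE ∥ BF]
   → F = (6, 19/4)
3. A_x = 17/3  [A is the centroid of △GFB]
4. A_y = 35/12  [A is the centroid of △GFB]
   → A = (17/3, 35/12)
5. D_x = 13/2  [D is the midpoint of GF]
6. D_y = 15/8  [D is the midpoint of GF]
   → D = (13/2, 15/8)

A = (17/3, 35/12)
D = (13/2, 15/8)
F = (6, 19/4)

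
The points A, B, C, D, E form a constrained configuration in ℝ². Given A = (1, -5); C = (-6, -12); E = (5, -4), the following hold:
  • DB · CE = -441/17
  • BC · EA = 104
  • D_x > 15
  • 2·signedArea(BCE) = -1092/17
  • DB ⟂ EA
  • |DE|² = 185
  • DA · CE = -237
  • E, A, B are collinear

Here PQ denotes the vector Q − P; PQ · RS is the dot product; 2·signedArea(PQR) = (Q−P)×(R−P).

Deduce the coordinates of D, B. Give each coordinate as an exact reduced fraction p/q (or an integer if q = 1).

B = (293/17, -16/17)
D = (16, 4)

1. D_x = 16  [line -11·x + -8·y + 208 = 0 ∩ |DE|² = 185]
2. D_y = 4  [line -11·x + -8·y + 208 = 0 ∩ |DE|² = 185]
   → D = (16, 4)
3. B_x = 293/17  [E, A, B are collinear ∩ DB ⟂ EA]
4. B_y = -16/17  [E, A, B are collinear ∩ DB ⟂ EA]
   → B = (293/17, -16/17)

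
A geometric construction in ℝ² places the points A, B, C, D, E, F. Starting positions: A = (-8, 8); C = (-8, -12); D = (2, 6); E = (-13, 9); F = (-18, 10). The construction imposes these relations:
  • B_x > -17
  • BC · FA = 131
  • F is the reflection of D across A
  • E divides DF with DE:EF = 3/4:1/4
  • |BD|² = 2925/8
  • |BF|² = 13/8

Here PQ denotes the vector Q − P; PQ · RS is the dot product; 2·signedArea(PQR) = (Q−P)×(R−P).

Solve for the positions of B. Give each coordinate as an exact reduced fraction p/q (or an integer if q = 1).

B = (-67/4, 39/4)

1. B_x = -67/4  [line -10·x + 2·y + -187 = 0 ∩ |BD|² = 2925/8]
2. B_y = 39/4  [line -10·x + 2·y + -187 = 0 ∩ |BD|² = 2925/8]
   → B = (-67/4, 39/4)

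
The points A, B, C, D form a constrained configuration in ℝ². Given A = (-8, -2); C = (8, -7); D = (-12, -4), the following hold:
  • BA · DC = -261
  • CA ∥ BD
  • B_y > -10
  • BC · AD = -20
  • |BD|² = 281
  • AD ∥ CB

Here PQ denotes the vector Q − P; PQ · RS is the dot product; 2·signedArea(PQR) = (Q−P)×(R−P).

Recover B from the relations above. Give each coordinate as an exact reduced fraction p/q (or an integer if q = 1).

1. B_x = 4  [CA ∥ BD ∩ AD ∥ CB]
2. B_y = -9  [CA ∥ BD ∩ AD ∥ CB]
   → B = (4, -9)

B = (4, -9)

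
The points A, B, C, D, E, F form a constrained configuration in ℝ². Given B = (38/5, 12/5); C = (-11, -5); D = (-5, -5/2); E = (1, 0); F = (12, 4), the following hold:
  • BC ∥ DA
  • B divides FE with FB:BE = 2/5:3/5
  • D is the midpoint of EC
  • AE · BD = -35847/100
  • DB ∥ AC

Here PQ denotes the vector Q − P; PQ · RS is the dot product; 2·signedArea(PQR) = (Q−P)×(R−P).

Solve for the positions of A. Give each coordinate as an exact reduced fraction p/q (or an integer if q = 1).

A = (-118/5, -99/10)

1. A_x = -118/5  [DB ∥ AC ∩ BC ∥ DA]
2. A_y = -99/10  [DB ∥ AC ∩ BC ∥ DA]
   → A = (-118/5, -99/10)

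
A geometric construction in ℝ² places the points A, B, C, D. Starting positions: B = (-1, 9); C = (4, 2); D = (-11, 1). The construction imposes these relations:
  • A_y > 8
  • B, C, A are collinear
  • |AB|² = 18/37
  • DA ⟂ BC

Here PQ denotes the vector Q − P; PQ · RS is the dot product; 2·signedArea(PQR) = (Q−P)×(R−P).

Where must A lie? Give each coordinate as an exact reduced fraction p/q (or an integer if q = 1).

A = (-22/37, 312/37)

1. A_x = -22/37  [B, C, A are collinear ∩ DA ⟂ BC]
2. A_y = 312/37  [B, C, A are collinear ∩ DA ⟂ BC]
   → A = (-22/37, 312/37)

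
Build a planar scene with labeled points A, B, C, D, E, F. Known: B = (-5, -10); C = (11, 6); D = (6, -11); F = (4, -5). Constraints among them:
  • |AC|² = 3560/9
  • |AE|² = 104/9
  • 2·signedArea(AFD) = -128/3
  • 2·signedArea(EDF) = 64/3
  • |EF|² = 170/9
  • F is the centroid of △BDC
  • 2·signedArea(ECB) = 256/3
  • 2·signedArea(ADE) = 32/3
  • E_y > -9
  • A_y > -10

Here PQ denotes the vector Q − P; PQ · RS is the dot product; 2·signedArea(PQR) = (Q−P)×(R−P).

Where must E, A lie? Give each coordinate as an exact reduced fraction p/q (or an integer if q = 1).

1. E_x = 5/3  [2·signedArea(EDF) = 64/3 ∩ 2·signedArea(ECB) = 256/3]
2. E_y = -26/3  [2·signedArea(EDF) = 64/3 ∩ 2·signedArea(ECB) = 256/3]
   → E = (5/3, -26/3)
3. A_x = -5/3  [2·signedArea(AFD) = -128/3 ∩ 2·signedArea(ADE) = 32/3]
4. A_y = -28/3  [2·signedArea(AFD) = -128/3 ∩ 2·signedArea(ADE) = 32/3]
   → A = (-5/3, -28/3)

A = (-5/3, -28/3)
E = (5/3, -26/3)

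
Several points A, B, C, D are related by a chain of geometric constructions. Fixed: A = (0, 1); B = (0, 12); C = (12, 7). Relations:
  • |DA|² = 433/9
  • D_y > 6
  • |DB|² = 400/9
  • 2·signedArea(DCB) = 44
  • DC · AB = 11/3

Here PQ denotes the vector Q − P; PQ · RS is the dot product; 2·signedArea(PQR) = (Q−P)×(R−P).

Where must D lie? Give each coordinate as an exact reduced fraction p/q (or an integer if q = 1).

D = (4, 20/3)

1. D_x = 4  [2·signedArea(DCB) = 44 ∩ DC · AB = 11/3]
2. D_y = 20/3  [2·signedArea(DCB) = 44 ∩ DC · AB = 11/3]
   → D = (4, 20/3)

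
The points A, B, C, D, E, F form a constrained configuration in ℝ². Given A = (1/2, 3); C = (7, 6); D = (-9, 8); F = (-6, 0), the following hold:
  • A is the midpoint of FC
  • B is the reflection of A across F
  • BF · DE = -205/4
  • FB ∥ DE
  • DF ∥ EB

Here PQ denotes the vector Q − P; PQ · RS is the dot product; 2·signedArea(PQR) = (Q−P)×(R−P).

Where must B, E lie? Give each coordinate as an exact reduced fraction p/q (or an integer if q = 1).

1. B_x = -25/2  [B is the reflection of A across F]
2. B_y = -3  [B is the reflection of A across F]
   → B = (-25/2, -3)
3. E_x = -31/2  [DF ∥ EB ∩ FB ∥ DE]
4. E_y = 5  [DF ∥ EB ∩ FB ∥ DE]
   → E = (-31/2, 5)

B = (-25/2, -3)
E = (-31/2, 5)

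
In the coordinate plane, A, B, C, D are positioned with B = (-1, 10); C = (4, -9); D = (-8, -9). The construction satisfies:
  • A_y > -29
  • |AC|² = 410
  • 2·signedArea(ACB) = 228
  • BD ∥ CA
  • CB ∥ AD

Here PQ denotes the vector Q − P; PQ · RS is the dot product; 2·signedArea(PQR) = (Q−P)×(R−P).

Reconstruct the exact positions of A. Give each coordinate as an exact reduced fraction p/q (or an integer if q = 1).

1. A_x = -3  [CB ∥ AD ∩ BD ∥ CA]
2. A_y = -28  [CB ∥ AD ∩ BD ∥ CA]
   → A = (-3, -28)

A = (-3, -28)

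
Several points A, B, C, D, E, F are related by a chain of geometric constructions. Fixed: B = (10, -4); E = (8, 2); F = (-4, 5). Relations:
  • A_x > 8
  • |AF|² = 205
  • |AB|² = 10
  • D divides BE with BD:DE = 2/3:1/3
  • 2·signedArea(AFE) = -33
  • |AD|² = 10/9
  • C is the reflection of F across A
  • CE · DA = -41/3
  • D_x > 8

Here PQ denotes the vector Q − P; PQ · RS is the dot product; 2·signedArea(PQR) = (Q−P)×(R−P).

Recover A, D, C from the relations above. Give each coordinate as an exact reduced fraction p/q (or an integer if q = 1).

1. A_x = 9  [line 3·x + 12·y + -15 = 0 ∩ |AF|² = 205]
2. A_y = -1  [line 3·x + 12·y + -15 = 0 ∩ |AF|² = 205]
   → A = (9, -1)
3. D_x = 26/3  [D divides BE with BD:DE = 2/3:1/3]
4. D_y = 0  [D divides BE with BD:DE = 2/3:1/3]
   → D = (26/3, 0)
5. C_x = 22  [C is the reflection of F across A]
6. C_y = -7  [C is the reflection of F across A]
   → C = (22, -7)

A = (9, -1)
C = (22, -7)
D = (26/3, 0)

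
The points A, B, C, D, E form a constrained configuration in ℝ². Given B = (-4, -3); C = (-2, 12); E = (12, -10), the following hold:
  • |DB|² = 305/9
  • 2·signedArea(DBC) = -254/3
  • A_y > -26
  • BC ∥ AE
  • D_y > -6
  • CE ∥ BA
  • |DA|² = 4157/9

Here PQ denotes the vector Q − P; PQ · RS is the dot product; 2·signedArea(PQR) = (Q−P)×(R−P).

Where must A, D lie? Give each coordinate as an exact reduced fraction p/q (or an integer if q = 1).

A = (10, -25)
D = (4/3, -16/3)

1. A_x = 10  [BC ∥ AE ∩ CE ∥ BA]
2. A_y = -25  [BC ∥ AE ∩ CE ∥ BA]
   → A = (10, -25)
3. D_x = 4/3  [line -15·x + 2·y + 92/3 = 0 ∩ |DA|² = 4157/9]
4. D_y = -16/3  [line -15·x + 2·y + 92/3 = 0 ∩ |DA|² = 4157/9]
   → D = (4/3, -16/3)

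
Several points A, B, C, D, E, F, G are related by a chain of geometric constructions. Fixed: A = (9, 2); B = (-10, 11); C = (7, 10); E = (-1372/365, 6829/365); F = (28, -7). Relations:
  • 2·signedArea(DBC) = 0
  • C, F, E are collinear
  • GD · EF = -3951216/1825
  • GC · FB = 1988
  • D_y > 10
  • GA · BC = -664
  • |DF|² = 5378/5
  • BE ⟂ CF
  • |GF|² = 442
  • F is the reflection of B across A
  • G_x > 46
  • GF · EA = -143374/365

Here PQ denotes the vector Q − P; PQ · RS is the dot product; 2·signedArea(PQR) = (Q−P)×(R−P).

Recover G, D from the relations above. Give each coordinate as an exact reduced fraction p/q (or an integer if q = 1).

1. G_x = 47  [GA · BC = -664 ∩ GC · FB = 1988]
2. G_y = -16  [GA · BC = -664 ∩ GC · FB = 1988]
   → G = (47, -16)
3. D_x = 1/5  [2·signedArea(DBC) = 0 ∩ GD · EF = -3951216/1825]
4. D_y = 52/5  [2·signedArea(DBC) = 0 ∩ GD · EF = -3951216/1825]
   → D = (1/5, 52/5)

D = (1/5, 52/5)
G = (47, -16)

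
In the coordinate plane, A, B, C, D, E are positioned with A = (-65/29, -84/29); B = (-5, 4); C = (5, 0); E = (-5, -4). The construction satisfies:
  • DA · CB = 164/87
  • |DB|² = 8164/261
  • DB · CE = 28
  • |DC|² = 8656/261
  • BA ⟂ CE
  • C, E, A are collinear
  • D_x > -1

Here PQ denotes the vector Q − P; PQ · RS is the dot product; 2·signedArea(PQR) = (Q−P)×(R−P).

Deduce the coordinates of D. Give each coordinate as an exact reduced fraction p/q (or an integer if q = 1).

1. D_x = -65/87  [DB · CE = 28 ∩ DA · CB = 164/87]
2. D_y = 32/87  [DB · CE = 28 ∩ DA · CB = 164/87]
   → D = (-65/87, 32/87)

D = (-65/87, 32/87)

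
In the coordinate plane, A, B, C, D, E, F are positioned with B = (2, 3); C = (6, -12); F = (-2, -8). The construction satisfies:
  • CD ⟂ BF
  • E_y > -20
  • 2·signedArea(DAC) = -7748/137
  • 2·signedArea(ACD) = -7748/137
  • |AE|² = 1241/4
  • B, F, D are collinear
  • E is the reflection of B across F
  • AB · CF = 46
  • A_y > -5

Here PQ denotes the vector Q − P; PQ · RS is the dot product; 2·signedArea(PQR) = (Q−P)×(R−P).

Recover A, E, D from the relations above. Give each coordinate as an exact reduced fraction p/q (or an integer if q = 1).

1. E_x = -6  [E is the reflection of B across F]
2. E_y = -19  [E is the reflection of B across F]
   → E = (-6, -19)
3. D_x = -322/137  [B, F, D are collinear ∩ CD ⟂ BF]
4. D_y = -1228/137  [B, F, D are collinear ∩ CD ⟂ BF]
   → D = (-322/137, -1228/137)
5. A_x = 4  [2·signedArea(ACD) = -7748/137 ∩ AB · CF = 46]
6. A_y = -9/2  [2·signedArea(ACD) = -7748/137 ∩ AB · CF = 46]
   → A = (4, -9/2)

A = (4, -9/2)
D = (-322/137, -1228/137)
E = (-6, -19)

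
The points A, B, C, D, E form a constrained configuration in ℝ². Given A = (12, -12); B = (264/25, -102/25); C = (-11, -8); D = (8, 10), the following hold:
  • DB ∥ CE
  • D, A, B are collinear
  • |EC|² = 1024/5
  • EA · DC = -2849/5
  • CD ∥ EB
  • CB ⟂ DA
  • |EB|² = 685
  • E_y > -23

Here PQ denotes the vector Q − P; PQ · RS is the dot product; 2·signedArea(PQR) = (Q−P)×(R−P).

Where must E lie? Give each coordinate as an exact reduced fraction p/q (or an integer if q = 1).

1. E_x = -211/25  [CD ∥ EB ∩ DB ∥ CE]
2. E_y = -552/25  [CD ∥ EB ∩ DB ∥ CE]
   → E = (-211/25, -552/25)

E = (-211/25, -552/25)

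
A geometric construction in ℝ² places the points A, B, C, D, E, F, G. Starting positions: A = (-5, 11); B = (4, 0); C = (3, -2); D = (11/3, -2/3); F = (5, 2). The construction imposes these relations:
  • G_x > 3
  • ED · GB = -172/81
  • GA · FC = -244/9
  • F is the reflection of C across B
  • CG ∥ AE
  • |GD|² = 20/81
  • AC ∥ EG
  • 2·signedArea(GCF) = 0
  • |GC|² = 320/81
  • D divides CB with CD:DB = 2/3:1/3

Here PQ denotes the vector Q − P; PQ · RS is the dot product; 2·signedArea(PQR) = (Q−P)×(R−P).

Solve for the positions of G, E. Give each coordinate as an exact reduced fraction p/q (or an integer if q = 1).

E = (-37/9, 115/9)
G = (35/9, -2/9)

1. G_x = 35/9  [2·signedArea(GCF) = 0 ∩ GA · FC = -244/9]
2. G_y = -2/9  [2·signedArea(GCF) = 0 ∩ GA · FC = -244/9]
   → G = (35/9, -2/9)
3. E_x = -37/9  [AC ∥ EG ∩ CG ∥ AE]
4. E_y = 115/9  [AC ∥ EG ∩ CG ∥ AE]
   → E = (-37/9, 115/9)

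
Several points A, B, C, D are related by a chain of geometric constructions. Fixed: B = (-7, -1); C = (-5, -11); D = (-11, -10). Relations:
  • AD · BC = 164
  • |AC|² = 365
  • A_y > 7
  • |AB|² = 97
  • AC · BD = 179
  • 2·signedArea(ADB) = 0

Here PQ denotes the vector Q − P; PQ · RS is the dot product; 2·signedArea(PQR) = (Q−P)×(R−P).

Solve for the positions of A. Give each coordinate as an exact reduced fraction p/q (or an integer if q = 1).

1. A_x = -3  [2·signedArea(ADB) = 0 ∩ AD · BC = 164]
2. A_y = 8  [2·signedArea(ADB) = 0 ∩ AD · BC = 164]
   → A = (-3, 8)

A = (-3, 8)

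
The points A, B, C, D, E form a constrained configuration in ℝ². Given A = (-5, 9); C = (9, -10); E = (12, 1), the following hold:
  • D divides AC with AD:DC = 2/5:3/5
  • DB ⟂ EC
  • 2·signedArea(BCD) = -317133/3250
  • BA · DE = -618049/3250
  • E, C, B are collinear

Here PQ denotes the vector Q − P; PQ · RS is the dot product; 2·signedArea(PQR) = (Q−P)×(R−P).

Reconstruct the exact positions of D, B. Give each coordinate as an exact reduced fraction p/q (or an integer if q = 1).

B = (7353/650, -989/650)
D = (3/5, 7/5)

1. D_x = 3/5  [D divides AC with AD:DC = 2/5:3/5]
2. D_y = 7/5  [D divides AC with AD:DC = 2/5:3/5]
   → D = (3/5, 7/5)
3. B_x = 7353/650  [E, C, B are collinear ∩ DB ⟂ EC]
4. B_y = -989/650  [E, C, B are collinear ∩ DB ⟂ EC]
   → B = (7353/650, -989/650)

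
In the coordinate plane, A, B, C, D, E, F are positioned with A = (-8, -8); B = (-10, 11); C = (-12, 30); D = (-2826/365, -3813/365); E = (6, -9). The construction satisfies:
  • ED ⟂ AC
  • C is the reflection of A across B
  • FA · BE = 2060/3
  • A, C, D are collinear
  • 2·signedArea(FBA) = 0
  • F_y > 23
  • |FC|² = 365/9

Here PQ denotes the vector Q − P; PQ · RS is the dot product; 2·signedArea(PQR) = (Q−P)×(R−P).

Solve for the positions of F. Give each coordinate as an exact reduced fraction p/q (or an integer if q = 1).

1. F_x = -34/3  [2·signedArea(FBA) = 0 ∩ FA · BE = 2060/3]
2. F_y = 71/3  [2·signedArea(FBA) = 0 ∩ FA · BE = 2060/3]
   → F = (-34/3, 71/3)

F = (-34/3, 71/3)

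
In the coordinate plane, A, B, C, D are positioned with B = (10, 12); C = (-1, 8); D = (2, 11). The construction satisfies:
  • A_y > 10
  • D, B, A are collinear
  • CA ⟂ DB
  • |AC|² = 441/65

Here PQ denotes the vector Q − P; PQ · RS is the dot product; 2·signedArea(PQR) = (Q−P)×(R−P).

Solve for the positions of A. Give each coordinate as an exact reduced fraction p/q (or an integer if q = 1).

A = (-86/65, 688/65)

1. A_x = -86/65  [D, B, A are collinear ∩ CA ⟂ DB]
2. A_y = 688/65  [D, B, A are collinear ∩ CA ⟂ DB]
   → A = (-86/65, 688/65)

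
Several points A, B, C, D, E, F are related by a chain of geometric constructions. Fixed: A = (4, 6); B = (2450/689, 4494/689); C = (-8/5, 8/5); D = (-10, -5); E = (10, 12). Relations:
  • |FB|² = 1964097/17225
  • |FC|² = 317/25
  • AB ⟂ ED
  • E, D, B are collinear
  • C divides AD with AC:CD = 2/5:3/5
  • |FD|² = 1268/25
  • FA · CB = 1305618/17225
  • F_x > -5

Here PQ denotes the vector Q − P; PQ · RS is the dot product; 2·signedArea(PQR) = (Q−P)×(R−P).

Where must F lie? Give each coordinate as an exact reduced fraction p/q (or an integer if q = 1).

F = (-22/5, -3/5)

1. F_x = -22/5  [line -17762/3445·x + -16958/3445·y + -441638/17225 = 0 ∩ |FD|² = 1268/25]
2. F_y = -3/5  [line -17762/3445·x + -16958/3445·y + -441638/17225 = 0 ∩ |FD|² = 1268/25]
   → F = (-22/5, -3/5)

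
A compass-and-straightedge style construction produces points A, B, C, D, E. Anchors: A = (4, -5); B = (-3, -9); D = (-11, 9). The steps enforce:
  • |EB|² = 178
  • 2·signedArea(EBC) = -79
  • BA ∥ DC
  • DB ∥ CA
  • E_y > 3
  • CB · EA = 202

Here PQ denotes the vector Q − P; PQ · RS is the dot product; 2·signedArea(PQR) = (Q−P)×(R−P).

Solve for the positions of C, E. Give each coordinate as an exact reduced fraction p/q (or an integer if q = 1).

1. C_x = -4  [DB ∥ CA ∩ BA ∥ DC]
2. C_y = 13  [DB ∥ CA ∩ BA ∥ DC]
   → C = (-4, 13)
3. E_x = 0  [2·signedArea(EBC) = -79 ∩ CB · EA = 202]
4. E_y = 4  [2·signedArea(EBC) = -79 ∩ CB · EA = 202]
   → E = (0, 4)

C = (-4, 13)
E = (0, 4)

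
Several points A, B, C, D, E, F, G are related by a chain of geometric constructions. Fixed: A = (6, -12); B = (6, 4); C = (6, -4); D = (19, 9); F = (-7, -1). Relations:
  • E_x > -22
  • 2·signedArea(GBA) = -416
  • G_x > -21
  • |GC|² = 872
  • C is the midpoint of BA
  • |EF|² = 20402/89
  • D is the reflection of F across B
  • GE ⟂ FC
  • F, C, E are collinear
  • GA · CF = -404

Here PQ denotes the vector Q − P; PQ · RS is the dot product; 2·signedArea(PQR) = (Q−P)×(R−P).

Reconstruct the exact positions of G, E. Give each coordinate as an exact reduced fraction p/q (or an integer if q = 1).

1. G_x = -20  [2·signedArea(GBA) = -416 ∩ GA · CF = -404]
2. G_y = 10  [2·signedArea(GBA) = -416 ∩ GA · CF = -404]
   → G = (-20, 10)
3. E_x = -1936/89  [F, C, E are collinear ∩ GE ⟂ FC]
4. E_y = 214/89  [F, C, E are collinear ∩ GE ⟂ FC]
   → E = (-1936/89, 214/89)

E = (-1936/89, 214/89)
G = (-20, 10)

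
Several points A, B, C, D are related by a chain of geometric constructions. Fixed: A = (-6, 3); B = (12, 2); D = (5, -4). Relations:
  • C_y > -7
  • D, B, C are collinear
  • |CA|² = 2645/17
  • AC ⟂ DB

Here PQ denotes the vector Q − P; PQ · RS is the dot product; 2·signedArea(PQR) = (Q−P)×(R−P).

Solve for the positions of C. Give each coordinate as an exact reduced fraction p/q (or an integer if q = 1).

C = (36/17, -110/17)

1. C_x = 36/17  [D, B, C are collinear ∩ AC ⟂ DB]
2. C_y = -110/17  [D, B, C are collinear ∩ AC ⟂ DB]
   → C = (36/17, -110/17)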